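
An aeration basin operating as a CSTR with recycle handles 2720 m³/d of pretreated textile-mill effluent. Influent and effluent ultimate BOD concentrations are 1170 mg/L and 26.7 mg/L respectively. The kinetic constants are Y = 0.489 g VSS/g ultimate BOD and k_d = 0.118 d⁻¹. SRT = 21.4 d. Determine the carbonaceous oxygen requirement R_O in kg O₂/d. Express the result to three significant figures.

R_O ≈ 2500 kg O₂/d

Correct the yield for decay: Y_obs = Y/(1 + k_d θ_c) = 0.489 / (1 + 0.118 × 21.4) = 0.489 / 3.525 = 0.1387.
Q·(S₀ − S) = 2720 × (1170 − 26.7) × 10⁻³ = 3110 kg/d removed.
Net sludge production P_X = 0.1387 × 3110 = 431.4 kg VSS/d.
R_O = Q·ΔS − 1.42 P_X = 3110 − 612.6 = 2497 kg O₂/d.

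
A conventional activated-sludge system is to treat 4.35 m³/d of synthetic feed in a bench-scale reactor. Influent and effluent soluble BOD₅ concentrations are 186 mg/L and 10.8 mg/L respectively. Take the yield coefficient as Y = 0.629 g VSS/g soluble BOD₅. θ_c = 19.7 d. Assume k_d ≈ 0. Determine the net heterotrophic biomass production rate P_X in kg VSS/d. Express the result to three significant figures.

P_X ≈ 0.479 kg VSS/d

Since k_d ≈ 0, Y_obs = Y = 0.629 g VSS/g soluble BOD₅.
Q·(S₀ − S) = 4.35 × (186 − 10.8) × 10⁻³ = 0.7621 kg/d removed.
So the net sludge growth is P_X = 0.6290 × 0.7621 = 0.4794 kg VSS/d.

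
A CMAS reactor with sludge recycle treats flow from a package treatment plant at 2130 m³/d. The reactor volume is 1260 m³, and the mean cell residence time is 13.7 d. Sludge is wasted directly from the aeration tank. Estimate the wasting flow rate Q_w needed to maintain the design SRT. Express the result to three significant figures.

Q_w ≈ 92.0 m³/d

Wasting from the aeration tank: Q_w = V / θ_c = 1260 / 13.7 = 91.97 m³/d.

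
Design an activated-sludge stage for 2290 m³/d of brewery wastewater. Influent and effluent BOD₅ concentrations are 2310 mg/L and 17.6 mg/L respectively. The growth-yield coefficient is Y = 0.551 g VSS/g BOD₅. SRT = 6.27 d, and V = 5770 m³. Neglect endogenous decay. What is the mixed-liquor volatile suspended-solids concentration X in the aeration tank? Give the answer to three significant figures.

X ≈ 3140 mg/L

Without decay, X = Y Q (S₀−S) θ_c / V = 0.551 × 2290 × (2310 − 17.6) × 6.27 / 5770 = 3143 mg/L.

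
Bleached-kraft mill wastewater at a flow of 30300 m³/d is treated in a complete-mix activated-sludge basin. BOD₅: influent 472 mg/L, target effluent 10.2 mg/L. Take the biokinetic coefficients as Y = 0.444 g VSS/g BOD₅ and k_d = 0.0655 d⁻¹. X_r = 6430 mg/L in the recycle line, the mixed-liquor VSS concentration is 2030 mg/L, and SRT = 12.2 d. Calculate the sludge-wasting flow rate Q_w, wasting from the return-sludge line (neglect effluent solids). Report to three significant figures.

Q_w ≈ 537 m³/d

From the SRT design equation V = Y Q (S₀−S) θ_c / [X (1 + k_d θ_c)] = 0.444 × 30300 × (472 − 10.2) × 12.2 / [2030 × (1 + 0.0655 × 12.2)] = 7.58×10^7 / 3652 = 20753 m³.
Wasting from the return line (neglecting effluent solids): Q_w = V·X / (θ_c·X_r) = 20753 × 2030 / (12.2 × 6430) = 537.0 m³/d.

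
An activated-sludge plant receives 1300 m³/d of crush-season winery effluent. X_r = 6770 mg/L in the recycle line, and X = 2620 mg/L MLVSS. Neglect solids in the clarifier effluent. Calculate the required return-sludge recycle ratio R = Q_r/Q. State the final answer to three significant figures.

R = Q_r/Q = X/(X_r − X) = 2620 / (6770 − 2620) = 0.6313.

R ≈ 0.631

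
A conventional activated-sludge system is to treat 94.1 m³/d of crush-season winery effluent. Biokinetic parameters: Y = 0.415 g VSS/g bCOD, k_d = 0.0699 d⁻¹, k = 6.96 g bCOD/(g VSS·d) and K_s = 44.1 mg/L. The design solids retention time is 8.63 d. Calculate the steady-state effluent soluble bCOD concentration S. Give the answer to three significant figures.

From the Monod/SRT balance for a CMAS, S = K_s·(1+k_d θ_c)/[θ_c·(Y k − k_d) − 1] = 44.1 × (1 + 0.0699 × 8.63) / [8.63 × (0.415 × 6.96 − 0.0699) − 1] = 70.70 / 23.32 = 3.031 mg/L.

S ≈ 3.03 mg/L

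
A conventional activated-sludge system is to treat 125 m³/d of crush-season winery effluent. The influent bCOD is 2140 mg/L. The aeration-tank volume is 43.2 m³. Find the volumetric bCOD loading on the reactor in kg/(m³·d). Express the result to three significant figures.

L_v = Q S₀ / V = 125 × 2140 × 10⁻³ / 43.20 = 6.192 kg/(m³·d).

L_v ≈ 6.19 kg bCOD/(m³·d)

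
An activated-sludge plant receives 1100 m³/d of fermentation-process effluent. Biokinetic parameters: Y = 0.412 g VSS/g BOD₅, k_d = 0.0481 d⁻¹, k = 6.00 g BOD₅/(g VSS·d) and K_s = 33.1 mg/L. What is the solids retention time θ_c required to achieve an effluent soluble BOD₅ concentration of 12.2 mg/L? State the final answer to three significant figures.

θ_c ≈ 1.62 d

Specific growth rate at S = 12.2 mg/L: μ = YkS/(K_s+S) = 0.412·6.00·12.2/(33.1+12.2) = 0.6657 d⁻¹.
Then 1/θ_c = μ − k_d = 0.6657 − 0.0481 = 0.6176 d⁻¹, giving θ_c = 1.619 d.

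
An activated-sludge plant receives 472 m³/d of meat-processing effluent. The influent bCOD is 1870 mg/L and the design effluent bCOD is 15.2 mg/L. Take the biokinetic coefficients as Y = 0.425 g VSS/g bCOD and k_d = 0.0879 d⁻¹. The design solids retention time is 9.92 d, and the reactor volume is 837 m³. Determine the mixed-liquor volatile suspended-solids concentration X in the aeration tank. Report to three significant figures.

X ≈ 2360 mg/L

From V·X·(1 + k_d·θ_c) = Y·Q·(S₀ − S)·θ_c: X = 0.425 × 472 × (1870 − 15.2) × 9.92 / [837 × (1 + 0.0879 × 9.92)] = 2356 mg/L.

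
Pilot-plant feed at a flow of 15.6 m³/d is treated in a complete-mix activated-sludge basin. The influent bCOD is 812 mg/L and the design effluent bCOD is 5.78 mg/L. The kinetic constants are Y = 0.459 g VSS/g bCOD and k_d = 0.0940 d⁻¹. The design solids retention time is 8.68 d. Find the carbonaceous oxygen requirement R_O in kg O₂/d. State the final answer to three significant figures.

Correct the yield for decay: Y_obs = Y/(1 + k_d θ_c) = 0.459 / (1 + 0.0940 × 8.68) = 0.459 / 1.816 = 0.2528.
Mass of bCOD removed per day: Q(S₀ − S) = 15.6 × 806.2 g/m³ = 12.58 kg/d.
Net sludge production P_X = 0.2528 × 12.58 = 3.179 kg VSS/d.
R_O = Q·(S₀ − S) − 1.42·P_X = 12.58 − 1.42 × 3.179 = 8.063 kg O₂/d.

R_O ≈ 8.06 kg O₂/d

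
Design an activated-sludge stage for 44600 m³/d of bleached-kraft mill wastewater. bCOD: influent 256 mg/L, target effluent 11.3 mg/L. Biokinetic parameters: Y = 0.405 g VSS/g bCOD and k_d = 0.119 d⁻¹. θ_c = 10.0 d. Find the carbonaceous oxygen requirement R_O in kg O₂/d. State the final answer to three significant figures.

Correct the yield for decay: Y_obs = Y/(1 + k_d θ_c) = 0.405 / (1 + 0.119 × 10.0) = 0.405 / 2.190 = 0.1849.
Q·(S₀ − S) = 44600 × (256 − 11.3) × 10⁻³ = 10914 kg/d removed.
P_X = Y_obs·Q·(S₀ − S) = 0.1849 × 10914 = 2018 kg VSS/d.
R_O = Q·(S₀ − S) − 1.42·P_X = 10914 − 1.42 × 2018 = 8048 kg O₂/d.

R_O ≈ 8050 kg O₂/d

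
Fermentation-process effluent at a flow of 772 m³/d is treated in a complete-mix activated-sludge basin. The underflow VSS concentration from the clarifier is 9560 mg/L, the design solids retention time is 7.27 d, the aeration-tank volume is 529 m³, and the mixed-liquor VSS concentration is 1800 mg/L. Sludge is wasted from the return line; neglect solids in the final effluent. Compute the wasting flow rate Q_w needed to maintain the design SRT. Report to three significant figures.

Q_w ≈ 13.7 m³/d

Wasting from the return line (neglecting effluent solids): Q_w = V·X / (θ_c·X_r) = 529.0 × 1800 / (7.27 × 9560) = 13.70 m³/d.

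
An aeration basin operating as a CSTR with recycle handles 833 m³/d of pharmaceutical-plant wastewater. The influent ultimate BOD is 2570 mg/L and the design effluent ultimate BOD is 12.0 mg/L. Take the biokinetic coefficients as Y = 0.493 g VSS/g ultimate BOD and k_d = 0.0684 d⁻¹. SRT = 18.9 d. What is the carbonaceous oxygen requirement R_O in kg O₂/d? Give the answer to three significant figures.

Observed yield with endogenous decay: Y_obs = Y / (1 + k_d·θ_c) = 0.493 / (1 + 0.0684 × 18.9) = 0.493 / 2.293 = 0.2150 g VSS/g ultimate BOD.
Q·(S₀ − S) = 833 × (2570 − 12.0) × 10⁻³ = 2131 kg/d removed.
P_X = Y_obs·Q·(S₀ − S) = 0.2150 × 2131 = 458.2 kg VSS/d.
Carbonaceous O₂ demand = substrate oxidised − cell-mass equivalent = 2131 − 1.42 × 458.2 = 1480 kg O₂/d.

R_O ≈ 1480 kg O₂/d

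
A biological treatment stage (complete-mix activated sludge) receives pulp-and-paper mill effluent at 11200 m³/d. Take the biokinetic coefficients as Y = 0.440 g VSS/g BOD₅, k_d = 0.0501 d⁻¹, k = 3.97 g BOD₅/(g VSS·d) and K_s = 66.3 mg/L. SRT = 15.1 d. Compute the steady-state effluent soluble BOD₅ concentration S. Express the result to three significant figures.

For a completely mixed reactor with recycle the Lawrence–McCarty relation gives S = K_s·(1 + k_d·θ_c) / [θ_c·(Y·k − k_d) − 1] = 66.3 × (1 + 0.0501 × 15.1) / [15.1 × (0.440 × 3.97 − 0.0501) − 1] = 116.5 / 24.62 = 4.730 mg/L.

S ≈ 4.73 mg/L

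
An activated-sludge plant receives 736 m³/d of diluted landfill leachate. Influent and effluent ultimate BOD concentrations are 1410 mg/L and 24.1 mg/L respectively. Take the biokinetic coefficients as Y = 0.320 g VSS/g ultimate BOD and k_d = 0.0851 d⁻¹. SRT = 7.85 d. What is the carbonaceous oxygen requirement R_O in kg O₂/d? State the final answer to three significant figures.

The observed yield is Y_obs = Y/(1 + k_d·θ_c) = 0.320 / (1 + 0.0851 × 7.85) = 0.320 / 1.668 = 0.1918 g VSS per g ultimate BOD removed.
Substrate removed = Q·(S₀ − S) = 736 m³/d × (1410 − 24.1) g/m³ = 1.02×10^6 g/d = 1020 kg/d.
Net sludge production P_X = 0.1918 × 1020 = 195.7 kg VSS/d.
R_O = Q·ΔS − 1.42 P_X = 1020 − 277.9 = 742.2 kg O₂/d.

R_O ≈ 742 kg O₂/d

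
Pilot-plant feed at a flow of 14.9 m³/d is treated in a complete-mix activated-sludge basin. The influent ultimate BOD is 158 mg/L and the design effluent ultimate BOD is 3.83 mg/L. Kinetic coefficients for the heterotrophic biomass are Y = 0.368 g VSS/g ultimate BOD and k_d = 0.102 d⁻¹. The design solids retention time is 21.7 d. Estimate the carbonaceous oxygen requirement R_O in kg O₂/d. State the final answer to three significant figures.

Observed yield with endogenous decay: Y_obs = Y / (1 + k_d·θ_c) = 0.368 / (1 + 0.102 × 21.7) = 0.368 / 3.213 = 0.1145 g VSS/g ultimate BOD.
ΔS = 158 − 3.83 = 154.2 mg/L, so the substrate removal rate is 14.9 × 154.2/1000 = 2.297 kg ultimate BOD/d.
Biomass synthesised: P_X = Y_obs × 2.297 = 0.2631 kg VSS/d.
R_O = Q·ΔS − 1.42 P_X = 2.297 − 0.3736 = 1.924 kg O₂/d.

R_O ≈ 1.92 kg O₂/d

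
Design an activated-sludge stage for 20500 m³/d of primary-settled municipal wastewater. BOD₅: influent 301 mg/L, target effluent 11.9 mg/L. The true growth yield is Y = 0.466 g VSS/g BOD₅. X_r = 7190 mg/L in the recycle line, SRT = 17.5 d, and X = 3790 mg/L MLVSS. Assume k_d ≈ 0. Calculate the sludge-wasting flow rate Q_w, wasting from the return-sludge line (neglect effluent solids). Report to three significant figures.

With k_d = 0 the design equation reduces to V = Y Q (S₀−S) θ_c / X = 0.466 × 20500 × (301 − 11.9) × 17.5 / 3790 = 12752 m³.
Q_w = (V·X)/(θ_c X_r) = 12752 × 3790 / (17.5 × 7190) = 384.1 m³/d.

Q_w ≈ 384 m³/d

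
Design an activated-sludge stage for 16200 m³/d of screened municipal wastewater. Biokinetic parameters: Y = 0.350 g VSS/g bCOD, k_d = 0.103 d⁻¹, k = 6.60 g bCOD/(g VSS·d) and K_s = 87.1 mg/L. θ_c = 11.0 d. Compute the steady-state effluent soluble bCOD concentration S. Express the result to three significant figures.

Effluent substrate depends only on kinetics and SRT: S = K_s(1 + k_d θ_c) / [θ_c(Yk − k_d) − 1] = 87.1 × (1 + 0.103 × 11.0) / [11.0 × (0.350 × 6.60 − 0.103) − 1] = 185.8 / 23.28 = 7.981 mg/L.

S ≈ 7.98 mg/L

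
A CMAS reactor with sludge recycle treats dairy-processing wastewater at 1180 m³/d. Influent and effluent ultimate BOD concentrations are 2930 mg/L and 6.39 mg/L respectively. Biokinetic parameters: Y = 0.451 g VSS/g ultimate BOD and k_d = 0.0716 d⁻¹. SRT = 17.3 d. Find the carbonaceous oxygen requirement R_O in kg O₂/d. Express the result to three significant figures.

Y_obs = Y / (1 + k_d θ_c) = 0.451 / (1 + 0.0716 × 17.3) = 0.451 / 2.239 = 0.2015.
Substrate removed = Q·(S₀ − S) = 1180 m³/d × (2930 − 6.39) g/m³ = 3.45×10^6 g/d = 3450 kg/d.
Biomass synthesised: P_X = Y_obs × 3450 = 695.0 kg VSS/d.
R_O = Q·ΔS − 1.42 P_X = 3450 − 986.9 = 2463 kg O₂/d.

R_O ≈ 2460 kg O₂/d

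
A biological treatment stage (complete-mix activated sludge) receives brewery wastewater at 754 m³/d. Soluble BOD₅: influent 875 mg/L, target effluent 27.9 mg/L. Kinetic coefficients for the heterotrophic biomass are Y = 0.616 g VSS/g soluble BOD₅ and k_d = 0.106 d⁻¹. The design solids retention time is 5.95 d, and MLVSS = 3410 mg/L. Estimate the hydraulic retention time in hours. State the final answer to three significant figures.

τ ≈ 13.4 h

Rearranging the biomass balance for a CMAS with decay, V = Y·Q·ΔS·θ_c / [X·(1+k_d θ_c)] = 0.616 × 754 × (875 − 27.9) × 5.95 / [3410 × (1 + 0.106 × 5.95)] = 2.34×10^6 / 5561 = 421.0 m³.
Hydraulic retention time τ = V/Q = 421.0 / 754 = 0.5583 d = 13.40 h.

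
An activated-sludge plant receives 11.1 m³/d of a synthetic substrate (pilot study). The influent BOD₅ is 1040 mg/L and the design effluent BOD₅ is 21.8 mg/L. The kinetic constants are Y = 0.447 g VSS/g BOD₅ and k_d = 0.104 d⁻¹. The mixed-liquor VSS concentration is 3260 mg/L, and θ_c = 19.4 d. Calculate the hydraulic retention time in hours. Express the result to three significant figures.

τ ≈ 21.5 h

Rearranging the biomass balance for a CMAS with decay, V = Y·Q·ΔS·θ_c / [X·(1+k_d θ_c)] = 0.447 × 11.1 × (1040 − 21.8) × 19.4 / [3260 × (1 + 0.104 × 19.4)] = 9.8×10^4 / 9837 = 9.963 m³.
HRT = V/Q = 9.963 m³ / 11.1 m³·d⁻¹ = 0.8976 d × 24 = 21.54 h.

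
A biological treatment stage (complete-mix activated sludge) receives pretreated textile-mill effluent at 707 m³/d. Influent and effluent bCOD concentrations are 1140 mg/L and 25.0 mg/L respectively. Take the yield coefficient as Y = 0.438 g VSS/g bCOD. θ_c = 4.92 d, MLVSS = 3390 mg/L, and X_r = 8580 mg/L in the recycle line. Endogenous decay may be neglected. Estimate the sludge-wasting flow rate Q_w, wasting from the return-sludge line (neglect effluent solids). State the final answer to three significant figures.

Q_w ≈ 40.2 m³/d

V·X = Y·Q·ΔS·θ_c gives V = 0.438 × 707 × (1140 − 25.0) × 4.92 / 3390 = 501.1 m³.
θ_c = V·X/(Q_w·X_r) when wasting from the recycle, so Q_w = V·X/(θ_c·X_r) = 501.1 × 3390 / (4.92 × 8580) = 40.24 m³/d.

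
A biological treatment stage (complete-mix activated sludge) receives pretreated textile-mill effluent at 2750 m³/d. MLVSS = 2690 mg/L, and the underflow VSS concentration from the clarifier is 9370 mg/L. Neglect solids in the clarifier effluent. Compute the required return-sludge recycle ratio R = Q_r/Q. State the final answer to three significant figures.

R = Q_r/Q = X/(X_r − X) = 2690 / (9370 − 2690) = 0.4027.

R ≈ 0.403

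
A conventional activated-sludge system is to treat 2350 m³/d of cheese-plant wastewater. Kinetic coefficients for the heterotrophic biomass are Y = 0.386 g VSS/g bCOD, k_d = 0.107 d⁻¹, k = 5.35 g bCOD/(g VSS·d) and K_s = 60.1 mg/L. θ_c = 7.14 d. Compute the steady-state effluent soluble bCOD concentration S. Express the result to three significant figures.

S ≈ 8.17 mg/L

Effluent substrate depends only on kinetics and SRT: S = K_s(1 + k_d θ_c) / [θ_c(Yk − k_d) − 1] = 60.1 × (1 + 0.107 × 7.14) / [7.14 × (0.386 × 5.35 − 0.107) − 1] = 106.0 / 12.98 = 8.167 mg/L.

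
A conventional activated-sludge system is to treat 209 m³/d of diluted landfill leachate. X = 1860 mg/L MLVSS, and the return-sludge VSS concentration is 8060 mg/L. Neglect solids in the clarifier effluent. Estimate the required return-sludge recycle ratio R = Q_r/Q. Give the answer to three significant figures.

Solids balance on the clarifier gives (1+R)X = R·X_r, so R = X/(X_r − X) = 1860 / (8060 − 1860) = 0.3000.

R ≈ 0.300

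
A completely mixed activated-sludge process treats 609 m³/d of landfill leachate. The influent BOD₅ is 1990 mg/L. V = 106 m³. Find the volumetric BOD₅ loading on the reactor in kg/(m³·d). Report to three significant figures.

L_v ≈ 11.4 kg BOD₅/(m³·d)

L_v = Q S₀ / V = 609 × 1990 × 10⁻³ / 106.0 = 11.43 kg/(m³·d).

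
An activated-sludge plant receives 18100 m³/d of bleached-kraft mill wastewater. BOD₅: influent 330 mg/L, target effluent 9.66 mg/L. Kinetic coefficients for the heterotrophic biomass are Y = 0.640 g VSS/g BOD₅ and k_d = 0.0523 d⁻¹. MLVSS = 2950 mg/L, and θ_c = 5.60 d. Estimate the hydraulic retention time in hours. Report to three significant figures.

τ ≈ 7.22 h

Rearranging the biomass balance for a CMAS with decay, V = Y·Q·ΔS·θ_c / [X·(1+k_d θ_c)] = 0.640 × 18100 × (330 − 9.66) × 5.60 / [2950 × (1 + 0.0523 × 5.60)] = 2.08×10^7 / 3814 = 5449 m³.
HRT = V/Q = 5449 m³ / 18100 m³·d⁻¹ = 0.3010 d × 24 = 7.225 h.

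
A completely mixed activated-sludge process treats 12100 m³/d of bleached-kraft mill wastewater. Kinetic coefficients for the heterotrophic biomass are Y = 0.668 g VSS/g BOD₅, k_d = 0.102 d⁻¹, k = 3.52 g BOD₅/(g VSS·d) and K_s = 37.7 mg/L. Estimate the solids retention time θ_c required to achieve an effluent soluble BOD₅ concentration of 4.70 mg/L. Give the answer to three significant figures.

θ_c ≈ 6.30 d

Specific growth rate at S = 4.70 mg/L: μ = YkS/(K_s+S) = 0.668·3.52·4.70/(37.7+4.70) = 0.2606 d⁻¹.
θ_c = 1/(μ − k_d) = 1/(0.2606 − 0.102) = 1/0.1586 = 6.303 d.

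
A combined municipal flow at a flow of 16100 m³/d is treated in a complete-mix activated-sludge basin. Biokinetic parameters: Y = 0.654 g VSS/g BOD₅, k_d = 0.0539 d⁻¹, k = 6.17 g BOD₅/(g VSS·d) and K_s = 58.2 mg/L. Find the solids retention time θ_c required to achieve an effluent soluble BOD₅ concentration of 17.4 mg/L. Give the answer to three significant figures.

From 1/θ_c = Y·k·S/(K_s + S) − k_d: Y·k·S/(K_s+S) = 0.654 × 6.17 × 17.4 / (58.2 + 17.4) = 0.9287 d⁻¹.
1/θ_c = 0.9287 − 0.0539 = 0.8748 d⁻¹, so θ_c = 1.143 d.

θ_c ≈ 1.14 d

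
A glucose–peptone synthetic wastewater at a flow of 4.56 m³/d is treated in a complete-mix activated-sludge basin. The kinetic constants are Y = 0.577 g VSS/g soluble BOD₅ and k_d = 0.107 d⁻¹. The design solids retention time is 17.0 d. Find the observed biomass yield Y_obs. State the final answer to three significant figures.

Y_obs = Y / (1 + k_d θ_c) = 0.577 / (1 + 0.107 × 17.0) = 0.577 / 2.819 = 0.2047.

Y_obs ≈ 0.205 g VSS/g soluble BOD₅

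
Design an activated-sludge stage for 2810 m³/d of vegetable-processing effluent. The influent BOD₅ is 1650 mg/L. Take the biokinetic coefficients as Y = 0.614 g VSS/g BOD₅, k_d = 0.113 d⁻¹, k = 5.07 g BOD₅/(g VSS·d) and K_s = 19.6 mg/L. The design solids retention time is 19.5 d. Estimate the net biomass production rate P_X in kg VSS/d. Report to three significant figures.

P_X ≈ 888 kg VSS/d

For a completely mixed reactor with recycle the Lawrence–McCarty relation gives S = K_s·(1 + k_d·θ_c) / [θ_c·(Y·k − k_d) − 1] = 19.6 × (1 + 0.113 × 19.5) / [19.5 × (0.614 × 5.07 − 0.113) − 1] = 62.79 / 57.50 = 1.092 mg/L.
Correct the yield for decay: Y_obs = Y/(1 + k_d θ_c) = 0.614 / (1 + 0.113 × 19.5) = 0.614 / 3.204 = 0.1917.
Substrate removed = Q·(S₀ − S) = 2810 m³/d × (1650 − 1.09) g/m³ = 4.63×10^6 g/d = 4633 kg/d.
So the net sludge growth is P_X = 0.1917 × 4633 = 888.1 kg VSS/d.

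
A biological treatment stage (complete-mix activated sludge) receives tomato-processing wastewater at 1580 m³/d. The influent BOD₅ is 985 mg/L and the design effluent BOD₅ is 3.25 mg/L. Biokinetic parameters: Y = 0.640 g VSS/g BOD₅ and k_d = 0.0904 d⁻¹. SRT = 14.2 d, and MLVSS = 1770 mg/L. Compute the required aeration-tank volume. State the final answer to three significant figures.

V ≈ 3490 m³

Steady-state biomass mass balance: V·X·(1 + k_d·θ_c) = Y·Q·(S₀ − S)·θ_c, so V = 0.640 × 1580 × (985 − 3.25) × 14.2 / [1770 × (1 + 0.0904 × 14.2)] = 1.41×10^7 / 4042 = 3488 m³.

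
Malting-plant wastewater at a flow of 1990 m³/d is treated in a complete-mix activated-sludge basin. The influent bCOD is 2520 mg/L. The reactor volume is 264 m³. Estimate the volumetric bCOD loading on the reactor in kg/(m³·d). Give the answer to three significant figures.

L_v ≈ 19.0 kg bCOD/(m³·d)

L_v = Q S₀ / V = 1990 × 2520 × 10⁻³ / 264.0 = 19.00 kg/(m³·d).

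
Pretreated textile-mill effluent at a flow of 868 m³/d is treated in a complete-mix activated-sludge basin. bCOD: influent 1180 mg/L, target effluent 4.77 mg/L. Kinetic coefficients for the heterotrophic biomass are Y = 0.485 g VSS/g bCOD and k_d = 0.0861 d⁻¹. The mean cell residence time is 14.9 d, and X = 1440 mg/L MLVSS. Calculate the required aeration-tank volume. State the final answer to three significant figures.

Steady-state biomass mass balance: V·X·(1 + k_d·θ_c) = Y·Q·(S₀ − S)·θ_c, so V = 0.485 × 868 × (1180 − 4.77) × 14.9 / [1440 × (1 + 0.0861 × 14.9)] = 7.37×10^6 / 3287 = 2242 m³.

V ≈ 2240 m³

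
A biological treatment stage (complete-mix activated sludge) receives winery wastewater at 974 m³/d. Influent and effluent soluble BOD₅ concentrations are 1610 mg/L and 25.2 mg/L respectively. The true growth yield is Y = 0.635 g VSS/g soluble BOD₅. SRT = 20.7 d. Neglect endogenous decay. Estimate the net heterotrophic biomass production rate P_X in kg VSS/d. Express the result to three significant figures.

Since k_d ≈ 0, Y_obs = Y = 0.635 g VSS/g soluble BOD₅.
Mass of soluble BOD₅ removed per day: Q(S₀ − S) = 974 × 1585 g/m³ = 1544 kg/d.
Net biomass production P_X = Y_obs × Q·(S₀ − S) = 0.6350 × 1544 = 980.2 kg VSS/d.

P_X ≈ 980 kg VSS/d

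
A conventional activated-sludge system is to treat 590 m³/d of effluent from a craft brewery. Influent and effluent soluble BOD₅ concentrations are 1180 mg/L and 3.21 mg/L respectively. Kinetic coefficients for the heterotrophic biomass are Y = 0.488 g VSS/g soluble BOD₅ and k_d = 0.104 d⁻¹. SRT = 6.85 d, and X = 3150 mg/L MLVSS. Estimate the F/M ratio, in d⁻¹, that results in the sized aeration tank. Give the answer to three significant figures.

From the SRT design equation V = Y Q (S₀−S) θ_c / [X (1 + k_d θ_c)] = 0.488 × 590 × (1180 − 3.21) × 6.85 / [3150 × (1 + 0.104 × 6.85)] = 2.32×10^6 / 5394 = 430.3 m³.
F/M = Q·S₀ / (V·X) = 590 × 1180 / (430.3 × 3150) = 0.5137 g soluble BOD₅·(g VSS·d)⁻¹.

F/M ≈ 0.514 d⁻¹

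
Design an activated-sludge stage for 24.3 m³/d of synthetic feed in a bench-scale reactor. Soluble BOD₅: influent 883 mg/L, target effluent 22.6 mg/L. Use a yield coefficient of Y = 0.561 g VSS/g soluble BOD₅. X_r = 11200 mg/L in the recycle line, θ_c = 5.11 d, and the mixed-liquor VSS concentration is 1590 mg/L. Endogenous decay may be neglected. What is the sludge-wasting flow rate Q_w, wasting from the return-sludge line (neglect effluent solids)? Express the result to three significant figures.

Q_w ≈ 1.05 m³/d

V·X = Y·Q·ΔS·θ_c gives V = 0.561 × 24.3 × (883 − 22.6) × 5.11 / 1590 = 37.70 m³.
Wasting from the return line (neglecting effluent solids): Q_w = V·X / (θ_c·X_r) = 37.70 × 1590 / (5.11 × 11200) = 1.047 m³/d.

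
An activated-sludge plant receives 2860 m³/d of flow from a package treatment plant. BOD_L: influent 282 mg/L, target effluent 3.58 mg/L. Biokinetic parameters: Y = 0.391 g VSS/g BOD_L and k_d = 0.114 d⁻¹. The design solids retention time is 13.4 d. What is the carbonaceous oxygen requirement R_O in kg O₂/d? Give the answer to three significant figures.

R_O ≈ 621 kg O₂/d

Observed yield with endogenous decay: Y_obs = Y / (1 + k_d·θ_c) = 0.391 / (1 + 0.114 × 13.4) = 0.391 / 2.528 = 0.1547 g VSS/g BOD_L.
Q·(S₀ − S) = 2860 × (282 − 3.58) × 10⁻³ = 796.3 kg/d removed.
P_X = Y_obs·Q·(S₀ − S) = 0.1547 × 796.3 = 123.2 kg VSS/d.
Carbonaceous O₂ demand = substrate oxidised − cell-mass equivalent = 796.3 − 1.42 × 123.2 = 621.4 kg O₂/d.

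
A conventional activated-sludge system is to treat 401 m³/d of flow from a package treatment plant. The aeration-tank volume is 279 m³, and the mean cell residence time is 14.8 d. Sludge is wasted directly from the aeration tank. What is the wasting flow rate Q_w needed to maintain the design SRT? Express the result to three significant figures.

Q_w ≈ 18.9 m³/d

With mixed-liquor wasting, θ_c = V/Q_w, so Q_w = V/θ_c = 279.0/14.8 = 18.85 m³/d.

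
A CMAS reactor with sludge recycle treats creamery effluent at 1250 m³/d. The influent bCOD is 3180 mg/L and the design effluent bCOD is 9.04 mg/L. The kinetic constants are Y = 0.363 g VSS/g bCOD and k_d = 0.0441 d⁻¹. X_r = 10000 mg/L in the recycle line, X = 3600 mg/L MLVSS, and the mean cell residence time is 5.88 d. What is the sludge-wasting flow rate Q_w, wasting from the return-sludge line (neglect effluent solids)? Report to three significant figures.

Q_w ≈ 114 m³/d

From the SRT design equation V = Y Q (S₀−S) θ_c / [X (1 + k_d θ_c)] = 0.363 × 1250 × (3180 − 9.04) × 5.88 / [3600 × (1 + 0.0441 × 5.88)] = 8.46×10^6 / 4534 = 1866 m³.
θ_c = V·X/(Q_w·X_r) when wasting from the recycle, so Q_w = V·X/(θ_c·X_r) = 1866 × 3600 / (5.88 × 10000) = 114.3 m³/d.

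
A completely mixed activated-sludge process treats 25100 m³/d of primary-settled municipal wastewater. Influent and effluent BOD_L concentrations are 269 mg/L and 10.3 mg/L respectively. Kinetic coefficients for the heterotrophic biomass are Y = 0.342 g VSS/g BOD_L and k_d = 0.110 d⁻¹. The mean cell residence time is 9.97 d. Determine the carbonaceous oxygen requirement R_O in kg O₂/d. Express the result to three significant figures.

Correct the yield for decay: Y_obs = Y/(1 + k_d θ_c) = 0.342 / (1 + 0.110 × 9.97) = 0.342 / 2.097 = 0.1631.
Q·(S₀ − S) = 25100 × (269 − 10.3) × 10⁻³ = 6493 kg/d removed.
P_X = Y_obs·Q·(S₀ − S) = 0.1631 × 6493 = 1059 kg VSS/d.
R_O = Q·(S₀ − S) − 1.42·P_X = 6493 − 1.42 × 1059 = 4989 kg O₂/d.

R_O ≈ 4990 kg O₂/d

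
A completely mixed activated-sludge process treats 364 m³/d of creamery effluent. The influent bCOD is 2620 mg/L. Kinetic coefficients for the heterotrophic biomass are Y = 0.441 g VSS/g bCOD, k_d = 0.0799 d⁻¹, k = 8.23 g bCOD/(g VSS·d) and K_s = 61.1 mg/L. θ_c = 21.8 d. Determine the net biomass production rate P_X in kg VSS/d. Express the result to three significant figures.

P_X ≈ 153 kg VSS/d

From the Monod/SRT balance for a CMAS, S = K_s·(1+k_d θ_c)/[θ_c·(Y k − k_d) − 1] = 61.1 × (1 + 0.0799 × 21.8) / [21.8 × (0.441 × 8.23 − 0.0799) − 1] = 167.5 / 76.38 = 2.193 mg/L.
Correct the yield for decay: Y_obs = Y/(1 + k_d θ_c) = 0.441 / (1 + 0.0799 × 21.8) = 0.441 / 2.742 = 0.1608.
Q·(S₀ − S) = 364 × (2620 − 2.19) × 10⁻³ = 952.9 kg/d removed.
Net biomass production P_X = Y_obs × Q·(S₀ − S) = 0.1608 × 952.9 = 153.3 kg VSS/d.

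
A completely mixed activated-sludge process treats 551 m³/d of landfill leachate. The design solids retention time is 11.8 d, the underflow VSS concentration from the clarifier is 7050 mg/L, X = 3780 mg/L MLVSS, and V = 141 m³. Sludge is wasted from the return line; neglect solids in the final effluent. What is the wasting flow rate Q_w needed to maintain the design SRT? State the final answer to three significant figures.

Wasting from the return line (neglecting effluent solids): Q_w = V·X / (θ_c·X_r) = 141.0 × 3780 / (11.8 × 7050) = 6.407 m³/d.

Q_w ≈ 6.41 m³/d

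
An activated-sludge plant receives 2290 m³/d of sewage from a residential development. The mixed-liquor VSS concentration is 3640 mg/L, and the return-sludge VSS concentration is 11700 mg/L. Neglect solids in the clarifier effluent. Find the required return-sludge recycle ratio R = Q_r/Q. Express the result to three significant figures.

R ≈ 0.452

Mass balance around the secondary clarifier (neglecting effluent solids): R = X / (X_r − X) = 3640 / (11700 − 3640) = 0.4516.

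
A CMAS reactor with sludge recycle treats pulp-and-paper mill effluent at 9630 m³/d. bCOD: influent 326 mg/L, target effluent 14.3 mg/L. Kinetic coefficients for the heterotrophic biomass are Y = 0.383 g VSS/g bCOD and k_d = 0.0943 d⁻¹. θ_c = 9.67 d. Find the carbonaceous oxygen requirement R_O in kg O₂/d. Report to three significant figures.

The observed yield is Y_obs = Y/(1 + k_d·θ_c) = 0.383 / (1 + 0.0943 × 9.67) = 0.383 / 1.912 = 0.2003 g VSS per g bCOD removed.
Q·(S₀ − S) = 9630 × (326 − 14.3) × 10⁻³ = 3002 kg/d removed.
Biomass synthesised: P_X = Y_obs × 3002 = 601.3 kg VSS/d.
R_O = Q·(S₀ − S) − 1.42·P_X = 3002 − 1.42 × 601.3 = 2148 kg O₂/d.

R_O ≈ 2150 kg O₂/d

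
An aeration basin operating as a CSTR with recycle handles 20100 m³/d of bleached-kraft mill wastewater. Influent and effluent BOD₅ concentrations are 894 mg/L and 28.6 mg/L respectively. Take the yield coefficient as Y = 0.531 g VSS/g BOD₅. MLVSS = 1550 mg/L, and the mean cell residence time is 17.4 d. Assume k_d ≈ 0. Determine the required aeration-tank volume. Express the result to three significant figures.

V ≈ 104000 m³

Biomass mass balance (decay neglected): V·X = Y·Q·(S₀ − S)·θ_c, so V = 0.531 × 20100 × (894 − 28.6) × 17.4 / 1550 = 103687 m³.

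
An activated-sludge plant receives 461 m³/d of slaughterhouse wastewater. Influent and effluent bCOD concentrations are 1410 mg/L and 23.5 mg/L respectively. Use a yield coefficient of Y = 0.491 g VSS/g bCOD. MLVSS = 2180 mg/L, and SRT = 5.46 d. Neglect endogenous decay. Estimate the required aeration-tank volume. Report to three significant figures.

V ≈ 786 m³

V·X = Y·Q·ΔS·θ_c gives V = 0.491 × 461 × (1410 − 23.5) × 5.46 / 2180 = 786.0 m³.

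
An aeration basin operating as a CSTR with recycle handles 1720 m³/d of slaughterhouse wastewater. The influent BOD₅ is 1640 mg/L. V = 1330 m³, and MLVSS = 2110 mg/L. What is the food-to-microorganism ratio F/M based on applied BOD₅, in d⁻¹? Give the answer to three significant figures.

F/M = Q·S₀ / (V·X) = 1720 × 1640 / (1330 × 2110) = 1.005 g BOD₅·(g VSS·d)⁻¹.

F/M ≈ 1.01 d⁻¹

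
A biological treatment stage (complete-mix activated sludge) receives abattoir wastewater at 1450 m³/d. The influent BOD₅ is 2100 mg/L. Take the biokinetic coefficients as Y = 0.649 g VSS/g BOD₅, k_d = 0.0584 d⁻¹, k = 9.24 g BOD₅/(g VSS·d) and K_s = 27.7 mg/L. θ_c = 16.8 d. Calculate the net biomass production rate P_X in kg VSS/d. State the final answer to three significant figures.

P_X ≈ 997 kg VSS/d

Effluent substrate depends only on kinetics and SRT: S = K_s(1 + k_d θ_c) / [θ_c(Yk − k_d) − 1] = 27.7 × (1 + 0.0584 × 16.8) / [16.8 × (0.649 × 9.24 − 0.0584) − 1] = 54.88 / 98.76 = 0.5556 mg/L.
The observed yield is Y_obs = Y/(1 + k_d·θ_c) = 0.649 / (1 + 0.0584 × 16.8) = 0.649 / 1.981 = 0.3276 g VSS per g BOD₅ removed.
Q·(S₀ − S) = 1450 × (2100 − 0.556) × 10⁻³ = 3044 kg/d removed.
Net biomass production P_X = Y_obs × Q·(S₀ − S) = 0.3276 × 3044 = 997.3 kg VSS/d.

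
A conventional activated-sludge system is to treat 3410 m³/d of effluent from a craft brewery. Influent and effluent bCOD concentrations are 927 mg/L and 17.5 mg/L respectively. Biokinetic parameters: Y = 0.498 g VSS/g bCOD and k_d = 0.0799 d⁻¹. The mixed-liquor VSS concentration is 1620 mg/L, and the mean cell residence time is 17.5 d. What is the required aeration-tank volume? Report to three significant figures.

Rearranging the biomass balance for a CMAS with decay, V = Y·Q·ΔS·θ_c / [X·(1+k_d θ_c)] = 0.498 × 3410 × (927 − 17.5) × 17.5 / [1620 × (1 + 0.0799 × 17.5)] = 2.7×10^7 / 3885 = 6957 m³.

V ≈ 6960 m³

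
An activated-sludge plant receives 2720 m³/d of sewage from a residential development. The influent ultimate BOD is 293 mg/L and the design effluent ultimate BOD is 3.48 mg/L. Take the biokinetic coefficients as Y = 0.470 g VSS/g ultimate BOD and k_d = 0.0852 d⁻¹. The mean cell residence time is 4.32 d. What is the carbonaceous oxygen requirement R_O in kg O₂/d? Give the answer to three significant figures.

R_O ≈ 403 kg O₂/d

Correct the yield for decay: Y_obs = Y/(1 + k_d θ_c) = 0.470 / (1 + 0.0852 × 4.32) = 0.470 / 1.368 = 0.3436.
Substrate removed = Q·(S₀ − S) = 2720 m³/d × (293 − 3.48) g/m³ = 7.87×10^5 g/d = 787.5 kg/d.
Net sludge production P_X = 0.3436 × 787.5 = 270.5 kg VSS/d.
Carbonaceous O₂ demand = substrate oxidised − cell-mass equivalent = 787.5 − 1.42 × 270.5 = 403.3 kg O₂/d.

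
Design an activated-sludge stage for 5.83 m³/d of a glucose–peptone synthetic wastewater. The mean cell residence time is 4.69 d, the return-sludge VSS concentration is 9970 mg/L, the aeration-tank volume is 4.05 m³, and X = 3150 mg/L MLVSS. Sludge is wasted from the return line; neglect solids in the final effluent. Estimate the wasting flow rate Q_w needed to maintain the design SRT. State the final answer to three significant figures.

θ_c = V·X/(Q_w·X_r) when wasting from the recycle, so Q_w = V·X/(θ_c·X_r) = 4.050 × 3150 / (4.69 × 9970) = 0.2728 m³/d.

Q_w ≈ 0.273 m³/d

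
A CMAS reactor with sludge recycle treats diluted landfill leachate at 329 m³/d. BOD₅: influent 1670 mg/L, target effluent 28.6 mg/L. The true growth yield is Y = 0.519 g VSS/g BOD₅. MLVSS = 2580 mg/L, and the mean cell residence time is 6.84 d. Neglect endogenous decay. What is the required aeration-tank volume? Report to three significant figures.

V·X = Y·Q·ΔS·θ_c gives V = 0.519 × 329 × (1670 − 28.6) × 6.84 / 2580 = 743.0 m³.

V ≈ 743 m³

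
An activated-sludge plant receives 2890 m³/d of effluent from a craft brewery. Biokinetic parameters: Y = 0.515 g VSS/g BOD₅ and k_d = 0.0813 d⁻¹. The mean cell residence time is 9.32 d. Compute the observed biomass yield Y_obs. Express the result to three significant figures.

Y_obs ≈ 0.293 g VSS/g BOD₅

Correct the yield for decay: Y_obs = Y/(1 + k_d θ_c) = 0.515 / (1 + 0.0813 × 9.32) = 0.515 / 1.758 = 0.2930.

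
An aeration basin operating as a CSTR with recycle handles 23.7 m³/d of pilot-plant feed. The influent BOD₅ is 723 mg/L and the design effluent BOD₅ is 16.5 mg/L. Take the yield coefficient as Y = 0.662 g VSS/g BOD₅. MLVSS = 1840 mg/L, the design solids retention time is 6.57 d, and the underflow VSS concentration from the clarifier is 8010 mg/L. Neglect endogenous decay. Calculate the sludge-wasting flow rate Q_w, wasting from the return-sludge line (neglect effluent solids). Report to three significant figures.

Biomass mass balance (decay neglected): V·X = Y·Q·(S₀ − S)·θ_c, so V = 0.662 × 23.7 × (723 − 16.5) × 6.57 / 1840 = 39.58 m³.
Q_w = (V·X)/(θ_c X_r) = 39.58 × 1840 / (6.57 × 8010) = 1.384 m³/d.

Q_w ≈ 1.38 m³/d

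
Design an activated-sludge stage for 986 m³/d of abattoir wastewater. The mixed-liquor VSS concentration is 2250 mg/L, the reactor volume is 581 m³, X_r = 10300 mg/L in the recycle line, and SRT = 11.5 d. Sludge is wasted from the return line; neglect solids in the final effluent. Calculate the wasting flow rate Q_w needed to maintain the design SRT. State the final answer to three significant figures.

Q_w ≈ 11.0 m³/d

Wasting from the return line (neglecting effluent solids): Q_w = V·X / (θ_c·X_r) = 581.0 × 2250 / (11.5 × 10300) = 11.04 m³/d.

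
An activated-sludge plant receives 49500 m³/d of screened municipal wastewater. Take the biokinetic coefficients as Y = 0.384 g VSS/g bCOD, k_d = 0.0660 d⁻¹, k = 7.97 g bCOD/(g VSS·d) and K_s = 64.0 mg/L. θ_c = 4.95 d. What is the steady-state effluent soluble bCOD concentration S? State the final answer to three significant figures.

S ≈ 6.14 mg/L

From the Monod/SRT balance for a CMAS, S = K_s·(1+k_d θ_c)/[θ_c·(Y k − k_d) − 1] = 64.0 × (1 + 0.0660 × 4.95) / [4.95 × (0.384 × 7.97 − 0.0660) − 1] = 84.91 / 13.82 = 6.143 mg/L.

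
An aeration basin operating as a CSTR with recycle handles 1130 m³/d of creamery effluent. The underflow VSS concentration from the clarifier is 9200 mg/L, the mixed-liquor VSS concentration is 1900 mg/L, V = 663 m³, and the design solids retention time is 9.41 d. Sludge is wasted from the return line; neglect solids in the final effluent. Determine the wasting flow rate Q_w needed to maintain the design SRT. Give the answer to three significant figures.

Q_w ≈ 14.6 m³/d

θ_c = V·X/(Q_w·X_r) when wasting from the recycle, so Q_w = V·X/(θ_c·X_r) = 663.0 × 1900 / (9.41 × 9200) = 14.55 m³/d.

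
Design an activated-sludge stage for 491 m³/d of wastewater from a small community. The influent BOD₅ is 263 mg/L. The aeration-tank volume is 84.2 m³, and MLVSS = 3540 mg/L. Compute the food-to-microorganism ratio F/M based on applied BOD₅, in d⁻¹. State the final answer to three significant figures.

F/M ≈ 0.433 d⁻¹

F/M = applied load / biomass = Q·S₀/(V·X) = 491 × 263 / (84.20 × 3540) = 0.4332 d⁻¹.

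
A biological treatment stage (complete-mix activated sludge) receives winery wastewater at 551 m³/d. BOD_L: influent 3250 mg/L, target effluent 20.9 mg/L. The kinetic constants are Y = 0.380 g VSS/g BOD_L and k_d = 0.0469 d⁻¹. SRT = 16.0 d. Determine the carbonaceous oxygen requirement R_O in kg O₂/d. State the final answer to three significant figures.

Observed yield with endogenous decay: Y_obs = Y / (1 + k_d·θ_c) = 0.380 / (1 + 0.0469 × 16.0) = 0.380 / 1.750 = 0.2171 g VSS/g BOD_L.
Substrate removed = Q·(S₀ − S) = 551 m³/d × (3250 − 20.9) g/m³ = 1.78×10^6 g/d = 1779 kg/d.
P_X = Y_obs·Q·(S₀ − S) = 0.2171 × 1779 = 386.3 kg VSS/d.
R_O = Q·ΔS − 1.42 P_X = 1779 − 548.5 = 1231 kg O₂/d.

R_O ≈ 1230 kg O₂/d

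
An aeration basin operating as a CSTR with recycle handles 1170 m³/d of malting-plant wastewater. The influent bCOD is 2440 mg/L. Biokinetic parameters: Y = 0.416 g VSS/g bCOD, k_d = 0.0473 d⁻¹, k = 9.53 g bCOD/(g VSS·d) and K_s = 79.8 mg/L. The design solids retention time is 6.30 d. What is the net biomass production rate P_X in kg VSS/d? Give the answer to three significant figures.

For a completely mixed reactor with recycle the Lawrence–McCarty relation gives S = K_s·(1 + k_d·θ_c) / [θ_c·(Y·k − k_d) − 1] = 79.8 × (1 + 0.0473 × 6.30) / [6.30 × (0.416 × 9.53 − 0.0473) − 1] = 103.6 / 23.68 = 4.374 mg/L.
Observed yield with endogenous decay: Y_obs = Y / (1 + k_d·θ_c) = 0.416 / (1 + 0.0473 × 6.30) = 0.416 / 1.298 = 0.3205 g VSS/g bCOD.
Substrate removed = Q·(S₀ − S) = 1170 m³/d × (2440 − 4.37) g/m³ = 2.85×10^6 g/d = 2850 kg/d.
Biomass produced: P_X = Y_obs·Q·ΔS = 0.3205 × 2850 ≈ 913.3 kg VSS/d.

P_X ≈ 913 kg VSS/d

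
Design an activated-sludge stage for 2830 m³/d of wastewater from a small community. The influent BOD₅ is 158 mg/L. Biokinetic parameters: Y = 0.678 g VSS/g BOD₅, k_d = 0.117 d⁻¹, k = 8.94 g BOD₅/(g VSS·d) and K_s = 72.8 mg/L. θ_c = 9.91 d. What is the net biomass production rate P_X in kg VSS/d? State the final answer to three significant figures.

P_X ≈ 138 kg VSS/d

From the Monod/SRT balance for a CMAS, S = K_s·(1+k_d θ_c)/[θ_c·(Y k − k_d) − 1] = 72.8 × (1 + 0.117 × 9.91) / [9.91 × (0.678 × 8.94 − 0.117) − 1] = 157.2 / 57.91 = 2.715 mg/L.
Observed yield with endogenous decay: Y_obs = Y / (1 + k_d·θ_c) = 0.678 / (1 + 0.117 × 9.91) = 0.678 / 2.159 = 0.3140 g VSS/g BOD₅.
Mass of BOD₅ removed per day: Q(S₀ − S) = 2830 × 155.3 g/m³ = 439.5 kg/d.
P_X = Y_obs · Q(S₀ − S) = 0.3140 × 439.5 = 138.0 kg VSS/d.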